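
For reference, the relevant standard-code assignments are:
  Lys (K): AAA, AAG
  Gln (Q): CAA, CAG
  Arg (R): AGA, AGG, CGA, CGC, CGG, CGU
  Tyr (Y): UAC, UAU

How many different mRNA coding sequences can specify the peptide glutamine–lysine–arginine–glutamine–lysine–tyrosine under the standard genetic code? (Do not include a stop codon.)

Gln: 2 codons.
Lys: 2 codons.
Arg: 6 codons.
Gln: 2 codons.
Lys: 2 codons.
Tyr: 2 codons.
2 × 2 × 6 × 2 × 2 × 2 = 192.

192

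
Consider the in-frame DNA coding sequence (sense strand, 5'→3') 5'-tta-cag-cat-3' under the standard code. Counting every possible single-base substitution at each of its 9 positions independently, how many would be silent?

Codon 1 (TTA, Leu): 2 synonymous substitutions.
Codon 2 (CAG, Gln): 1 synonymous substitution.
Codon 3 (CAT, His): 1 synonymous substitution.
Total: 2 + 1 + 1 = 4.

4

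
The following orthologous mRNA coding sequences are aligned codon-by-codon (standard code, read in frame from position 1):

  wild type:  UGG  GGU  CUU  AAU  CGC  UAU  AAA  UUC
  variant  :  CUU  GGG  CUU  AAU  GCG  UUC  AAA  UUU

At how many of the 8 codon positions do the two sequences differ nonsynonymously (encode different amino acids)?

Codon 1: UGG Trp / CUU Leu — nonsynonymous.
Codon 2: GGU Gly / GGG Gly — synonymous.
Codon 3: CUU Leu / CUU Leu — identical.
Codon 4: AAU Asn / AAU Asn — identical.
Codon 5: CGC Arg / GCG Ala — nonsynonymous.
Codon 6: UAU Tyr / UUC Phe — nonsynonymous.
Codon 7: AAA Lys / AAA Lys — identical.
Codon 8: UUC Phe / UUU Phe — synonymous.
Nonsynonymous differences: 3.

3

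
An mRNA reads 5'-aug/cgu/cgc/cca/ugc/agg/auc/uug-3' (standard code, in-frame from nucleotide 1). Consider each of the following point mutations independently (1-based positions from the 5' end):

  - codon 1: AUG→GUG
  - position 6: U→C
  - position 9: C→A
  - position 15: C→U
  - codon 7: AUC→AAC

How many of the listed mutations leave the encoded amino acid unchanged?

3

Codon 1: AUG (Met) → GUG (Val) — missense.
Codon 2: CGU (Arg) → CGC (Arg) — synonymous.
Codon 3: CGC (Arg) → CGA (Arg) — synonymous.
Codon 5: UGC (Cys) → UGU (Cys) — synonymous.
Codon 7: AUC (Ile) → AAC (Asn) — missense.
Synonymous: 3 of 5.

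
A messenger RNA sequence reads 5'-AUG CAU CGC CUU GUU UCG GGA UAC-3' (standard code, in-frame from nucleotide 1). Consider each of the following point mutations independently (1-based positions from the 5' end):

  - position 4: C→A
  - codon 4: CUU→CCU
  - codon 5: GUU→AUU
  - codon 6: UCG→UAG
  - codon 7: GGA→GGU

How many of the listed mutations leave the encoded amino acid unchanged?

Codon 2: CAU (His) → AAU (Asn) — missense.
Codon 4: CUU (Leu) → CCU (Pro) — missense.
Codon 5: GUU (Val) → AUU (Ile) — missense.
Codon 6: UCG (Ser) → UAG (Stop) — nonsense.
Codon 7: GGA (Gly) → GGU (Gly) — synonymous.
Synonymous: 1 of 5.

1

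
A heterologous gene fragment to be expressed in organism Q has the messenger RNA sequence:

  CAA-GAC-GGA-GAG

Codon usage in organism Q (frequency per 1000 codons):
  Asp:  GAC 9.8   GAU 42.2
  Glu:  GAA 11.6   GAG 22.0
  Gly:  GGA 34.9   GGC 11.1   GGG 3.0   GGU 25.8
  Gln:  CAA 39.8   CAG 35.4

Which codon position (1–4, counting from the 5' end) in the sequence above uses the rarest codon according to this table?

2

Codon 1 CAA (Gln): 39.8 per 1000.
Codon 2 GAC (Asp): 9.8 per 1000.
Codon 3 GGA (Gly): 34.9 per 1000.
Codon 4 GAG (Glu): 22.0 per 1000.
Lowest frequency is 9.8 at codon 2.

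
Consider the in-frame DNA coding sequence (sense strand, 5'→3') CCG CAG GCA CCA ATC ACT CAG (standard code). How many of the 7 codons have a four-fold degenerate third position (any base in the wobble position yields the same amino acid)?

Codon 1 CCG (Pro): third position 4-fold.
Codon 2 CAG (Gln): third position 2-fold.
Codon 3 GCA (Ala): third position 4-fold.
Codon 4 CCA (Pro): third position 4-fold.
Codon 5 ATC (Ile): third position 3-fold.
Codon 6 ACT (Thr): third position 4-fold.
Codon 7 CAG (Gln): third position 2-fold.
Four-fold degenerate third positions: 4.

4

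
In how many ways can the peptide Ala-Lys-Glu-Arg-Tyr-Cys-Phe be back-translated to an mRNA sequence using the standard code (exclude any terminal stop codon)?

768

Ala: 4 codons.
Lys: 2 codons.
Glu: 2 codons.
Arg: 6 codons.
Tyr: 2 codons.
Cys: 2 codons.
Phe: 2 codons.
4 × 2 × 2 × 6 × 2 × 2 × 2 = 768.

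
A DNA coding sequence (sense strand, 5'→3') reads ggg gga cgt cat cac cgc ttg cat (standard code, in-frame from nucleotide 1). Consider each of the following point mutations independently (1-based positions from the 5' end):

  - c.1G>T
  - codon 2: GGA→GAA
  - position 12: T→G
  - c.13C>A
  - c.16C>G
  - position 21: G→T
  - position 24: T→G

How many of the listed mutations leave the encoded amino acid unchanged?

0

Codon 1: GGG (Gly) → TGG (Trp) — missense.
Codon 2: GGA (Gly) → GAA (Glu) — missense.
Codon 4: CAT (His) → CAG (Gln) — missense.
Codon 5: CAC (His) → AAC (Asn) — missense.
Codon 6: CGC (Arg) → GGC (Gly) — missense.
Codon 7: TTG (Leu) → TTT (Phe) — missense.
Codon 8: CAT (His) → CAG (Gln) — missense.
Synonymous: 0 of 7.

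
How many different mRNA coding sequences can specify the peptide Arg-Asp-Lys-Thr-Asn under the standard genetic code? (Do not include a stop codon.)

192

Arg: 6 codons.
Asp: 2 codons.
Lys: 2 codons.
Thr: 4 codons.
Asn: 2 codons.
6 × 2 × 2 × 4 × 2 = 192.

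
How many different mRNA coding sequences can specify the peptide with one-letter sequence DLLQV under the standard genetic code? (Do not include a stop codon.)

576

Asp: 2 codons.
Leu: 6 codons.
Leu: 6 codons.
Gln: 2 codons.
Val: 4 codons.
2 × 6 × 6 × 2 × 4 = 576.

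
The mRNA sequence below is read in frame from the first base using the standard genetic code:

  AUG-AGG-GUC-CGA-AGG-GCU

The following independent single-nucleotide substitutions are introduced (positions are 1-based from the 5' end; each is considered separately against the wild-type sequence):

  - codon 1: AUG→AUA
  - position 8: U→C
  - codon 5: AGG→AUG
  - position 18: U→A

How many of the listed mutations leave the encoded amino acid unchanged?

Codon 1: AUG (Met) → AUA (Ile) — missense.
Codon 3: GUC (Val) → GCC (Ala) — missense.
Codon 5: AGG (Arg) → AUG (Met) — missense.
Codon 6: GCU (Ala) → GCA (Ala) — synonymous.
Synonymous: 1 of 4.

1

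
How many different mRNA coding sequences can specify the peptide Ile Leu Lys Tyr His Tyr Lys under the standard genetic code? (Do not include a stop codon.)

576

Ile: 3 codons.
Leu: 6 codons.
Lys: 2 codons.
Tyr: 2 codons.
His: 2 codons.
Tyr: 2 codons.
Lys: 2 codons.
3 × 6 × 2 × 2 × 2 × 2 × 2 = 576.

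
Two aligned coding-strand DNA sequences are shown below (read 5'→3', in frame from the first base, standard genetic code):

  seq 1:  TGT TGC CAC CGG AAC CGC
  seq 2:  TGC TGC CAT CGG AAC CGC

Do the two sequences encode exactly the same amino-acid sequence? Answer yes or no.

Codon 1: TGT Cys / TGC Cys — synonymous.
Codon 2: TGC Cys / TGC Cys — identical.
Codon 3: CAC His / CAT His — synonymous.
Codon 4: CGG Arg / CGG Arg — identical.
Codon 5: AAC Asn / AAC Asn — identical.
Codon 6: CGC Arg / CGC Arg — identical.
Nonsynonymous differences: 0 → same protein.

yes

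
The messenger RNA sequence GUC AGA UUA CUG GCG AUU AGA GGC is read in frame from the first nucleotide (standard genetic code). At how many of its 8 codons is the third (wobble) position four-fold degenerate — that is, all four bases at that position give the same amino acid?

Codon 1 GUC (Val): third position 4-fold.
Codon 2 AGA (Arg): third position 2-fold.
Codon 3 UUA (Leu): third position 2-fold.
Codon 4 CUG (Leu): third position 4-fold.
Codon 5 GCG (Ala): third position 4-fold.
Codon 6 AUU (Ile): third position 3-fold.
Codon 7 AGA (Arg): third position 2-fold.
Codon 8 GGC (Gly): third position 4-fold.
Four-fold degenerate third positions: 4.

4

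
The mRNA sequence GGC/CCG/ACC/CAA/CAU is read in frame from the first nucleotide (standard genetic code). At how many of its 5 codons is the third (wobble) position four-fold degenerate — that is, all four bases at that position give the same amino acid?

Codon 1 GGC (Gly): third position 4-fold.
Codon 2 CCG (Pro): third position 4-fold.
Codon 3 ACC (Thr): third position 4-fold.
Codon 4 CAA (Gln): third position 2-fold.
Codon 5 CAU (His): third position 2-fold.
Four-fold degenerate third positions: 3.

3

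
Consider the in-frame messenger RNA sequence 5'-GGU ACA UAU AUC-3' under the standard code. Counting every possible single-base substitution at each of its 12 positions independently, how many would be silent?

9

Codon 1 (GGU, Gly): 3 synonymous substitutions.
Codon 2 (ACA, Thr): 3 synonymous substitutions.
Codon 3 (UAU, Tyr): 1 synonymous substitution.
Codon 4 (AUC, Ile): 2 synonymous substitutions.
Total: 3 + 3 + 1 + 2 = 9.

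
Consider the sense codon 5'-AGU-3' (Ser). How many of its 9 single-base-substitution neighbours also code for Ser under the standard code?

Position 1: none → 0 synonymous.
Position 2: none → 0 synonymous.
Position 3: AGC → 1 synonymous.
Total: 0 + 0 + 1 = 1.

1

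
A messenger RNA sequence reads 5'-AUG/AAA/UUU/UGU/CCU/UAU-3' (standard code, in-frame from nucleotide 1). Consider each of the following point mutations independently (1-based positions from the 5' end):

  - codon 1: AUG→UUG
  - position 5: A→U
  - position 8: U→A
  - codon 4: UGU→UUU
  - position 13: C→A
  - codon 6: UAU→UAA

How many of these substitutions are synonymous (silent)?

0

Codon 1: AUG (Met) → UUG (Leu) — missense.
Codon 2: AAA (Lys) → AUA (Ile) — missense.
Codon 3: UUU (Phe) → UAU (Tyr) — missense.
Codon 4: UGU (Cys) → UUU (Phe) — missense.
Codon 5: CCU (Pro) → ACU (Thr) — missense.
Codon 6: UAU (Tyr) → UAA (Stop) — nonsense.
Synonymous: 0 of 6.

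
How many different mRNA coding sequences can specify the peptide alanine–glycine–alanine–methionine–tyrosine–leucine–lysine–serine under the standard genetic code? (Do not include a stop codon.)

9216

Ala: 4 codons.
Gly: 4 codons.
Ala: 4 codons.
Met: 1 codon.
Tyr: 2 codons.
Leu: 6 codons.
Lys: 2 codons.
Ser: 6 codons.
4 × 4 × 4 × 1 × 2 × 6 × 2 × 6 = 9216.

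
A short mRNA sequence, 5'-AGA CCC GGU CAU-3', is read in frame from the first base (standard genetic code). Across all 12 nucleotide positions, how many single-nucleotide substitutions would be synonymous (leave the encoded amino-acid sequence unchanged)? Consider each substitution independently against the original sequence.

Codon 1 (AGA, Arg): 2 synonymous substitutions.
Codon 2 (CCC, Pro): 3 synonymous substitutions.
Codon 3 (GGU, Gly): 3 synonymous substitutions.
Codon 4 (CAU, His): 1 synonymous substitution.
Total: 2 + 3 + 3 + 1 = 9.

9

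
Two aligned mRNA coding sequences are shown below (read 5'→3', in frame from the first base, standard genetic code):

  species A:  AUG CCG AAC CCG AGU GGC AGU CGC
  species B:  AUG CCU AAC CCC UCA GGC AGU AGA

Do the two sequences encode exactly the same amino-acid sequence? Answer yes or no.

Codon 1: AUG Met / AUG Met — identical.
Codon 2: CCG Pro / CCU Pro — synonymous.
Codon 3: AAC Asn / AAC Asn — identical.
Codon 4: CCG Pro / CCC Pro — synonymous.
Codon 5: AGU Ser / UCA Ser — synonymous.
Codon 6: GGC Gly / GGC Gly — identical.
Codon 7: AGU Ser / AGU Ser — identical.
Codon 8: CGC Arg / AGA Arg — synonymous.
Nonsynonymous differences: 0 → same protein.

yes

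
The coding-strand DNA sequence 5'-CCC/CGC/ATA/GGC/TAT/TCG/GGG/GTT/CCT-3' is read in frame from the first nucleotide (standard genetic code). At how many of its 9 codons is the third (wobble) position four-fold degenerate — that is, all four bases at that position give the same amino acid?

Codon 1 CCC (Pro): third position 4-fold.
Codon 2 CGC (Arg): third position 4-fold.
Codon 3 ATA (Ile): third position 3-fold.
Codon 4 GGC (Gly): third position 4-fold.
Codon 5 TAT (Tyr): third position 2-fold.
Codon 6 TCG (Ser): third position 4-fold.
Codon 7 GGG (Gly): third position 4-fold.
Codon 8 GTT (Val): third position 4-fold.
Codon 9 CCT (Pro): third position 4-fold.
Four-fold degenerate third positions: 7.

7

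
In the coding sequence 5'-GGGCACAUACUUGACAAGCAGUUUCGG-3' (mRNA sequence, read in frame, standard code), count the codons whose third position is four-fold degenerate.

Codon 1 GGG (Gly): third position 4-fold.
Codon 2 CAC (His): third position 2-fold.
Codon 3 AUA (Ile): third position 3-fold.
Codon 4 CUU (Leu): third position 4-fold.
Codon 5 GAC (Asp): third position 2-fold.
Codon 6 AAG (Lys): third position 2-fold.
Codon 7 CAG (Gln): third position 2-fold.
Codon 8 UUU (Phe): third position 2-fold.
Codon 9 CGG (Arg): third position 4-fold.
Four-fold degenerate third positions: 3.

3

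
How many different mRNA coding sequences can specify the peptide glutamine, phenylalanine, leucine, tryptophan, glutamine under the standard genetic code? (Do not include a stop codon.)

48

Gln: 2 codons.
Phe: 2 codons.
Leu: 6 codons.
Trp: 1 codon.
Gln: 2 codons.
2 × 2 × 6 × 1 × 2 = 48.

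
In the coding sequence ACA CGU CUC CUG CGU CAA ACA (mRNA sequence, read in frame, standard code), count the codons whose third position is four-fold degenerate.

6

Codon 1 ACA (Thr): third position 4-fold.
Codon 2 CGU (Arg): third position 4-fold.
Codon 3 CUC (Leu): third position 4-fold.
Codon 4 CUG (Leu): third position 4-fold.
Codon 5 CGU (Arg): third position 4-fold.
Codon 6 CAA (Gln): third position 2-fold.
Codon 7 ACA (Thr): third position 4-fold.
Four-fold degenerate third positions: 6.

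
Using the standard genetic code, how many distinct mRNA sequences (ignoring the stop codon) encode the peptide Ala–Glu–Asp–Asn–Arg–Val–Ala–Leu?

Ala: 4 codons.
Glu: 2 codons.
Asp: 2 codons.
Asn: 2 codons.
Arg: 6 codons.
Val: 4 codons.
Ala: 4 codons.
Leu: 6 codons.
4 × 2 × 2 × 2 × 6 × 4 × 4 × 6 = 18432.

18432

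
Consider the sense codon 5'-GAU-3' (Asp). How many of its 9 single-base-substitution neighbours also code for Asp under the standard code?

1

Position 1: none → 0 synonymous.
Position 2: none → 0 synonymous.
Position 3: GAC → 1 synonymous.
Total: 0 + 0 + 1 = 1.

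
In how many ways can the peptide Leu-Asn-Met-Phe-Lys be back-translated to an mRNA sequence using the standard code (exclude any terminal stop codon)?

Leu: 6 codons.
Asn: 2 codons.
Met: 1 codon.
Phe: 2 codons.
Lys: 2 codons.
6 × 2 × 1 × 2 × 2 = 48.

48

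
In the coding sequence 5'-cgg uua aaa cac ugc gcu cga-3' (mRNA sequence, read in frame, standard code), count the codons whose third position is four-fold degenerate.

Codon 1 CGG (Arg): third position 4-fold.
Codon 2 UUA (Leu): third position 2-fold.
Codon 3 AAA (Lys): third position 2-fold.
Codon 4 CAC (His): third position 2-fold.
Codon 5 UGC (Cys): third position 2-fold.
Codon 6 GCU (Ala): third position 4-fold.
Codon 7 CGA (Arg): third position 4-fold.
Four-fold degenerate third positions: 3.

3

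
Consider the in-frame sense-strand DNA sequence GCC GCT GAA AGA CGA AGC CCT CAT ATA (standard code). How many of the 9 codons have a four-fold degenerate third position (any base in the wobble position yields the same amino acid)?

Codon 1 GCC (Ala): third position 4-fold.
Codon 2 GCT (Ala): third position 4-fold.
Codon 3 GAA (Glu): third position 2-fold.
Codon 4 AGA (Arg): third position 2-fold.
Codon 5 CGA (Arg): third position 4-fold.
Codon 6 AGC (Ser): third position 2-fold.
Codon 7 CCT (Pro): third position 4-fold.
Codon 8 CAT (His): third position 2-fold.
Codon 9 ATA (Ile): third position 3-fold.
Four-fold degenerate third positions: 4.

4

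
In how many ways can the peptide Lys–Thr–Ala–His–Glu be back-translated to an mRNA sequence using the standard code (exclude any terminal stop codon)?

128

Lys: 2 codons.
Thr: 4 codons.
Ala: 4 codons.
His: 2 codons.
Glu: 2 codons.
2 × 4 × 4 × 2 × 2 = 128.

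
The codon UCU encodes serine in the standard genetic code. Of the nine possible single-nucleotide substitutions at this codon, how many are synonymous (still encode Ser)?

3

Position 1: none → 0 synonymous.
Position 2: none → 0 synonymous.
Position 3: UCC, UCA, UCG → 3 synonymous.
Total: 0 + 0 + 3 = 3.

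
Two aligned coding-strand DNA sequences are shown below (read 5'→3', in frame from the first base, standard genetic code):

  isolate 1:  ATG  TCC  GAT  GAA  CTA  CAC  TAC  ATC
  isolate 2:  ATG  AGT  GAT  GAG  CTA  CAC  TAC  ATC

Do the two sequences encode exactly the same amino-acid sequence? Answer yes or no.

Codon 1: ATG Met / ATG Met — identical.
Codon 2: TCC Ser / AGT Ser — synonymous.
Codon 3: GAT Asp / GAT Asp — identical.
Codon 4: GAA Glu / GAG Glu — synonymous.
Codon 5: CTA Leu / CTA Leu — identical.
Codon 6: CAC His / CAC His — identical.
Codon 7: TAC Tyr / TAC Tyr — identical.
Codon 8: ATC Ile / ATC Ile — identical.
Nonsynonymous differences: 0 → same protein.

yes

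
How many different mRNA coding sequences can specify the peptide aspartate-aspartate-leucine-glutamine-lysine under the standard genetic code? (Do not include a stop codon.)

96

Asp: 2 codons.
Asp: 2 codons.
Leu: 6 codons.
Gln: 2 codons.
Lys: 2 codons.
2 × 2 × 6 × 2 × 2 = 96.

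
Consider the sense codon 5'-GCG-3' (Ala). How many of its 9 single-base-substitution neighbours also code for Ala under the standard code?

Position 1: none → 0 synonymous.
Position 2: none → 0 synonymous.
Position 3: GCU, GCC, GCA → 3 synonymous.
Total: 0 + 0 + 3 = 3.

3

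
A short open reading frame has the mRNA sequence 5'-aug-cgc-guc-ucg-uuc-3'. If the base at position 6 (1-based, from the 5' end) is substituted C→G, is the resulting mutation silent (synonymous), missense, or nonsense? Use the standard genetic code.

silent

Position 6 falls in codon 2: CGC → Arg.
After the substitution the codon is CGG → Arg.
Both encode Arg, so the change is synonymous.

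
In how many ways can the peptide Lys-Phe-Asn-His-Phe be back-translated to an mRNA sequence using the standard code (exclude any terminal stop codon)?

32

Lys: 2 codons.
Phe: 2 codons.
Asn: 2 codons.
His: 2 codons.
Phe: 2 codons.
2 × 2 × 2 × 2 × 2 = 32.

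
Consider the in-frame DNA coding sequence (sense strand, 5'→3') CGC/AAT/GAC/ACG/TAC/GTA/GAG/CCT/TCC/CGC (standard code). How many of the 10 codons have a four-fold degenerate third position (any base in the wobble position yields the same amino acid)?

Codon 1 CGC (Arg): third position 4-fold.
Codon 2 AAT (Asn): third position 2-fold.
Codon 3 GAC (Asp): third position 2-fold.
Codon 4 ACG (Thr): third position 4-fold.
Codon 5 TAC (Tyr): third position 2-fold.
Codon 6 GTA (Val): third position 4-fold.
Codon 7 GAG (Glu): third position 2-fold.
Codon 8 CCT (Pro): third position 4-fold.
Codon 9 TCC (Ser): third position 4-fold.
Codon 10 CGC (Arg): third position 4-fold.
Four-fold degenerate third positions: 6.

6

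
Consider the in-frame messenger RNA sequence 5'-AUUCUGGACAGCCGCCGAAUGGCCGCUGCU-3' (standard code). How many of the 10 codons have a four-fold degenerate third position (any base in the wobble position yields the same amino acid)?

Codon 1 AUU (Ile): third position 3-fold.
Codon 2 CUG (Leu): third position 4-fold.
Codon 3 GAC (Asp): third position 2-fold.
Codon 4 AGC (Ser): third position 2-fold.
Codon 5 CGC (Arg): third position 4-fold.
Codon 6 CGA (Arg): third position 4-fold.
Codon 7 AUG (Met): third position 1-fold.
Codon 8 GCC (Ala): third position 4-fold.
Codon 9 GCU (Ala): third position 4-fold.
Codon 10 GCU (Ala): third position 4-fold.
Four-fold degenerate third positions: 6.

6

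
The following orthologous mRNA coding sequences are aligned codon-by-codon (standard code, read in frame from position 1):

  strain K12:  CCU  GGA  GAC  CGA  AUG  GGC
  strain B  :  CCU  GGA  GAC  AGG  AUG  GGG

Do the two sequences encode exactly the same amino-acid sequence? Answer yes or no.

yes

Codon 1: CCU Pro / CCU Pro — identical.
Codon 2: GGA Gly / GGA Gly — identical.
Codon 3: GAC Asp / GAC Asp — identical.
Codon 4: CGA Arg / AGG Arg — synonymous.
Codon 5: AUG Met / AUG Met — identical.
Codon 6: GGC Gly / GGG Gly — synonymous.
Nonsynonymous differences: 0 → same protein.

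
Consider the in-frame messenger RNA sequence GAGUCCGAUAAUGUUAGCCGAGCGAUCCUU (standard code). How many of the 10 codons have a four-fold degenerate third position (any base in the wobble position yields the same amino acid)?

5

Codon 1 GAG (Glu): third position 2-fold.
Codon 2 UCC (Ser): third position 4-fold.
Codon 3 GAU (Asp): third position 2-fold.
Codon 4 AAU (Asn): third position 2-fold.
Codon 5 GUU (Val): third position 4-fold.
Codon 6 AGC (Ser): third position 2-fold.
Codon 7 CGA (Arg): third position 4-fold.
Codon 8 GCG (Ala): third position 4-fold.
Codon 9 AUC (Ile): third position 3-fold.
Codon 10 CUU (Leu): third position 4-fold.
Four-fold degenerate third positions: 5.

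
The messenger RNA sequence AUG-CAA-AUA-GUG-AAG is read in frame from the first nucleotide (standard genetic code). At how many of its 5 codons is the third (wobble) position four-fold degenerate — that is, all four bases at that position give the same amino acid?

Codon 1 AUG (Met): third position 1-fold.
Codon 2 CAA (Gln): third position 2-fold.
Codon 3 AUA (Ile): third position 3-fold.
Codon 4 GUG (Val): third position 4-fold.
Codon 5 AAG (Lys): third position 2-fold.
Four-fold degenerate third positions: 1.

1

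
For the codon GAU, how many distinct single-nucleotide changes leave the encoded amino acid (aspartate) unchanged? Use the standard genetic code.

1

Position 1: none → 0 synonymous.
Position 2: none → 0 synonymous.
Position 3: GAC → 1 synonymous.
Total: 0 + 0 + 1 = 1.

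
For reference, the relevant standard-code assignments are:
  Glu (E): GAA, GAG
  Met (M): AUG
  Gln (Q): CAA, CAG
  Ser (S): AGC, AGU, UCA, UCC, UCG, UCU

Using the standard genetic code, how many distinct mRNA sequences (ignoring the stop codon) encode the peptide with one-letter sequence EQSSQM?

Glu: 2 codons.
Gln: 2 codons.
Ser: 6 codons.
Ser: 6 codons.
Gln: 2 codons.
Met: 1 codon.
2 × 2 × 6 × 6 × 2 × 1 = 288.

288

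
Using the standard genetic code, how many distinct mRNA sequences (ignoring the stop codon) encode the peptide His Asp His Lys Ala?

64

His: 2 codons.
Asp: 2 codons.
His: 2 codons.
Lys: 2 codons.
Ala: 4 codons.
2 × 2 × 2 × 2 × 4 = 64.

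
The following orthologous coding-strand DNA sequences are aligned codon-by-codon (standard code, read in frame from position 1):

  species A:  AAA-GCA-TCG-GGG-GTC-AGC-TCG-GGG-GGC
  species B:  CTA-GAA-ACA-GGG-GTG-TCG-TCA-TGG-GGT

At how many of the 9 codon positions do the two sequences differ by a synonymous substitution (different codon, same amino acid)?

4

Codon 1: AAA Lys / CTA Leu — nonsynonymous.
Codon 2: GCA Ala / GAA Glu — nonsynonymous.
Codon 3: TCG Ser / ACA Thr — nonsynonymous.
Codon 4: GGG Gly / GGG Gly — identical.
Codon 5: GTC Val / GTG Val — synonymous.
Codon 6: AGC Ser / TCG Ser — synonymous.
Codon 7: TCG Ser / TCA Ser — synonymous.
Codon 8: GGG Gly / TGG Trp — nonsynonymous.
Codon 9: GGC Gly / GGT Gly — synonymous.
Synonymous differences: 4.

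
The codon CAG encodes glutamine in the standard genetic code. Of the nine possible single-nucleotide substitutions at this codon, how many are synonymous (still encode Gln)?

1

Position 1: none → 0 synonymous.
Position 2: none → 0 synonymous.
Position 3: CAA → 1 synonymous.
Total: 0 + 0 + 1 = 1.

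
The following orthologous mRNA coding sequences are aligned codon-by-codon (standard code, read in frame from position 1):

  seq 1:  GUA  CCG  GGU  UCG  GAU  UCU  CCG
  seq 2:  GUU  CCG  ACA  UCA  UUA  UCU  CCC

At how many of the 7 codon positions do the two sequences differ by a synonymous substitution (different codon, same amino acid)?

Codon 1: GUA Val / GUU Val — synonymous.
Codon 2: CCG Pro / CCG Pro — identical.
Codon 3: GGU Gly / ACA Thr — nonsynonymous.
Codon 4: UCG Ser / UCA Ser — synonymous.
Codon 5: GAU Asp / UUA Leu — nonsynonymous.
Codon 6: UCU Ser / UCU Ser — identical.
Codon 7: CCG Pro / CCC Pro — synonymous.
Synonymous differences: 3.

3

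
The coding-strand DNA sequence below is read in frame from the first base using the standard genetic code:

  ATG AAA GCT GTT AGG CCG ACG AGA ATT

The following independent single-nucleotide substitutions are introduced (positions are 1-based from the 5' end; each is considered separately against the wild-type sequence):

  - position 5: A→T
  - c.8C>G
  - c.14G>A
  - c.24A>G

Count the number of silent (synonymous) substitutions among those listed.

1

Codon 2: AAA (Lys) → ATA (Ile) — missense.
Codon 3: GCT (Ala) → GGT (Gly) — missense.
Codon 5: AGG (Arg) → AAG (Lys) — missense.
Codon 8: AGA (Arg) → AGG (Arg) — synonymous.
Synonymous: 1 of 4.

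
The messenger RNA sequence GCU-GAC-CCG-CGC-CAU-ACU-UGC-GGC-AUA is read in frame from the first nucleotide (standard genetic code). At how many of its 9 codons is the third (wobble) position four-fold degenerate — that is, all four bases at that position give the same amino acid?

Codon 1 GCU (Ala): third position 4-fold.
Codon 2 GAC (Asp): third position 2-fold.
Codon 3 CCG (Pro): third position 4-fold.
Codon 4 CGC (Arg): third position 4-fold.
Codon 5 CAU (His): third position 2-fold.
Codon 6 ACU (Thr): third position 4-fold.
Codon 7 UGC (Cys): third position 2-fold.
Codon 8 GGC (Gly): third position 4-fold.
Codon 9 AUA (Ile): third position 3-fold.
Four-fold degenerate third positions: 5.

5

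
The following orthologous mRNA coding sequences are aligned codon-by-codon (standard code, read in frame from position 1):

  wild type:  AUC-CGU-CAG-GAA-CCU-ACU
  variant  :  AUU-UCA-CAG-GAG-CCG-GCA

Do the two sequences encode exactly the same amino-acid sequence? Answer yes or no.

no

Codon 1: AUC Ile / AUU Ile — synonymous.
Codon 2: CGU Arg / UCA Ser — nonsynonymous.
Codon 3: CAG Gln / CAG Gln — identical.
Codon 4: GAA Glu / GAG Glu — synonymous.
Codon 5: CCU Pro / CCG Pro — synonymous.
Codon 6: ACU Thr / GCA Ala — nonsynonymous.
Nonsynonymous differences: 2 → different protein.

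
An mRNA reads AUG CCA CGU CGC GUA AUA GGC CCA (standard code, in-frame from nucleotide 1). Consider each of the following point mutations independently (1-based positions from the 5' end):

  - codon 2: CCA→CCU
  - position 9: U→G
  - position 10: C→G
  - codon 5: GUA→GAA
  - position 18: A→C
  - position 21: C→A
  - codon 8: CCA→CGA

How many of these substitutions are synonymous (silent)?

4

Codon 2: CCA (Pro) → CCU (Pro) — synonymous.
Codon 3: CGU (Arg) → CGG (Arg) — synonymous.
Codon 4: CGC (Arg) → GGC (Gly) — missense.
Codon 5: GUA (Val) → GAA (Glu) — missense.
Codon 6: AUA (Ile) → AUC (Ile) — synonymous.
Codon 7: GGC (Gly) → GGA (Gly) — synonymous.
Codon 8: CCA (Pro) → CGA (Arg) — missense.
Synonymous: 4 of 7.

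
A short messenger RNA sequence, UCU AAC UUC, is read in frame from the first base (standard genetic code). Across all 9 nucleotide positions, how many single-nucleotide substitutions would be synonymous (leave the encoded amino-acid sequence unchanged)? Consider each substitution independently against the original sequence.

Codon 1 (UCU, Ser): 3 synonymous substitutions.
Codon 2 (AAC, Asn): 1 synonymous substitution.
Codon 3 (UUC, Phe): 1 synonymous substitution.
Total: 3 + 1 + 1 = 5.

5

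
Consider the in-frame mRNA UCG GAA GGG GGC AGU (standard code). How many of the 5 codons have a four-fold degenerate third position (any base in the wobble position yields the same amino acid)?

3

Codon 1 UCG (Ser): third position 4-fold.
Codon 2 GAA (Glu): third position 2-fold.
Codon 3 GGG (Gly): third position 4-fold.
Codon 4 GGC (Gly): third position 4-fold.
Codon 5 AGU (Ser): third position 2-fold.
Four-fold degenerate third positions: 3.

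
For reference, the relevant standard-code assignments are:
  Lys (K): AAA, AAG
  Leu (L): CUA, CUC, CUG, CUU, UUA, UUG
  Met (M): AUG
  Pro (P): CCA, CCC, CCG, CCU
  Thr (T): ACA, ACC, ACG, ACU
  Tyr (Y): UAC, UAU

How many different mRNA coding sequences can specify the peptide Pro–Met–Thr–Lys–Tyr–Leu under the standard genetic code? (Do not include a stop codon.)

Pro: 4 codons.
Met: 1 codon.
Thr: 4 codons.
Lys: 2 codons.
Tyr: 2 codons.
Leu: 6 codons.
4 × 1 × 4 × 2 × 2 × 6 = 384.

384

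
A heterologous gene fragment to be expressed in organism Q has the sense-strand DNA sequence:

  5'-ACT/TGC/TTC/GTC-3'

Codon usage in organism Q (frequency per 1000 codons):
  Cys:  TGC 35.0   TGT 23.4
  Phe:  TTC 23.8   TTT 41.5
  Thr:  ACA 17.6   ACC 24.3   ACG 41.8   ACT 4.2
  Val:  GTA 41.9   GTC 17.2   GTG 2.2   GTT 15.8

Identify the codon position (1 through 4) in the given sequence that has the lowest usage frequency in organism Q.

Codon 1 ACT (Thr): 4.2 per 1000.
Codon 2 TGC (Cys): 35.0 per 1000.
Codon 3 TTC (Phe): 23.8 per 1000.
Codon 4 GTC (Val): 17.2 per 1000.
Lowest frequency is 4.2 at codon 1.

1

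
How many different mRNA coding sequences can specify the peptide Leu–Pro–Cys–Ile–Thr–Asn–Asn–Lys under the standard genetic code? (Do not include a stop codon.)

Leu: 6 codons.
Pro: 4 codons.
Cys: 2 codons.
Ile: 3 codons.
Thr: 4 codons.
Asn: 2 codons.
Asn: 2 codons.
Lys: 2 codons.
6 × 4 × 2 × 3 × 4 × 2 × 2 × 2 = 4608.

4608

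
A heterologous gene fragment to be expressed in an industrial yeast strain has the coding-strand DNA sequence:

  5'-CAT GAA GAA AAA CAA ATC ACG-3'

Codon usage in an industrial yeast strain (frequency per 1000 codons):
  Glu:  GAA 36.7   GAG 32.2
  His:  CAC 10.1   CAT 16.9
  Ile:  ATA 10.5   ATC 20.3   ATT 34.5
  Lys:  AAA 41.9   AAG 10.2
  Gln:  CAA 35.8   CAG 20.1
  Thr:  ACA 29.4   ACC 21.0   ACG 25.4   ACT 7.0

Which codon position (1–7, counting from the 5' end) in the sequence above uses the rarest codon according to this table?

1

Codon 1 CAT (His): 16.9 per 1000.
Codon 2 GAA (Glu): 36.7 per 1000.
Codon 3 GAA (Glu): 36.7 per 1000.
Codon 4 AAA (Lys): 41.9 per 1000.
Codon 5 CAA (Gln): 35.8 per 1000.
Codon 6 ATC (Ile): 20.3 per 1000.
Codon 7 ACG (Thr): 25.4 per 1000.
Lowest frequency is 16.9 at codon 1.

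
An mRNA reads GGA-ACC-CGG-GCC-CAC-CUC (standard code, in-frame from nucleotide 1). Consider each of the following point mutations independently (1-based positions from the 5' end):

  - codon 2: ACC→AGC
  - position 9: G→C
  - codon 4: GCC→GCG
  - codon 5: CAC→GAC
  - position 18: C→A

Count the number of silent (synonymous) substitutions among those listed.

3

Codon 2: ACC (Thr) → AGC (Ser) — missense.
Codon 3: CGG (Arg) → CGC (Arg) — synonymous.
Codon 4: GCC (Ala) → GCG (Ala) — synonymous.
Codon 5: CAC (His) → GAC (Asp) — missense.
Codon 6: CUC (Leu) → CUA (Leu) — synonymous.
Synonymous: 3 of 5.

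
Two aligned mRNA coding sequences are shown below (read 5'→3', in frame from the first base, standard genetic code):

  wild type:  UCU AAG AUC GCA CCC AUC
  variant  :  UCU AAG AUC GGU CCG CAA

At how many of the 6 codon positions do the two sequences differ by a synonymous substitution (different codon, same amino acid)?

Codon 1: UCU Ser / UCU Ser — identical.
Codon 2: AAG Lys / AAG Lys — identical.
Codon 3: AUC Ile / AUC Ile — identical.
Codon 4: GCA Ala / GGU Gly — nonsynonymous.
Codon 5: CCC Pro / CCG Pro — synonymous.
Codon 6: AUC Ile / CAA Gln — nonsynonymous.
Synonymous differences: 1.

1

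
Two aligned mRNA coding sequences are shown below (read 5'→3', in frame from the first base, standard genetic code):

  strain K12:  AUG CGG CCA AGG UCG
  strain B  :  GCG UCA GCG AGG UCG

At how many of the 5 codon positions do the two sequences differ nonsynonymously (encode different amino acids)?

3

Codon 1: AUG Met / GCG Ala — nonsynonymous.
Codon 2: CGG Arg / UCA Ser — nonsynonymous.
Codon 3: CCA Pro / GCG Ala — nonsynonymous.
Codon 4: AGG Arg / AGG Arg — identical.
Codon 5: UCG Ser / UCG Ser — identical.
Nonsynonymous differences: 3.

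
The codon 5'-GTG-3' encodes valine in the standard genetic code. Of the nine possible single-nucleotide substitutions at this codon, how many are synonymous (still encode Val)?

Position 1: none → 0 synonymous.
Position 2: none → 0 synonymous.
Position 3: GTT, GTC, GTA → 3 synonymous.
Total: 0 + 0 + 3 = 3.

3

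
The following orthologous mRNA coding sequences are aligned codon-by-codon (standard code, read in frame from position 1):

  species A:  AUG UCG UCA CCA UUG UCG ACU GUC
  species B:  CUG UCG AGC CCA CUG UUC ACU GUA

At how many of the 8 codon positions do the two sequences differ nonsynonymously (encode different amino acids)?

2

Codon 1: AUG Met / CUG Leu — nonsynonymous.
Codon 2: UCG Ser / UCG Ser — identical.
Codon 3: UCA Ser / AGC Ser — synonymous.
Codon 4: CCA Pro / CCA Pro — identical.
Codon 5: UUG Leu / CUG Leu — synonymous.
Codon 6: UCG Ser / UUC Phe — nonsynonymous.
Codon 7: ACU Thr / ACU Thr — identical.
Codon 8: GUC Val / GUA Val — synonymous.
Nonsynonymous differences: 2.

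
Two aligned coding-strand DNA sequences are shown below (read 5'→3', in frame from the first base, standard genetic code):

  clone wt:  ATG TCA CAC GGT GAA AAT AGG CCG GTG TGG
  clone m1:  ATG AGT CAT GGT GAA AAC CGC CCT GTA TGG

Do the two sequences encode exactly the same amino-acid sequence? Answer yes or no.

yes

Codon 1: ATG Met / ATG Met — identical.
Codon 2: TCA Ser / AGT Ser — synonymous.
Codon 3: CAC His / CAT His — synonymous.
Codon 4: GGT Gly / GGT Gly — identical.
Codon 5: GAA Glu / GAA Glu — identical.
Codon 6: AAT Asn / AAC Asn — synonymous.
Codon 7: AGG Arg / CGC Arg — synonymous.
Codon 8: CCG Pro / CCT Pro — synonymous.
Codon 9: GTG Val / GTA Val — synonymous.
Codon 10: TGG Trp / TGG Trp — identical.
Nonsynonymous differences: 0 → same protein.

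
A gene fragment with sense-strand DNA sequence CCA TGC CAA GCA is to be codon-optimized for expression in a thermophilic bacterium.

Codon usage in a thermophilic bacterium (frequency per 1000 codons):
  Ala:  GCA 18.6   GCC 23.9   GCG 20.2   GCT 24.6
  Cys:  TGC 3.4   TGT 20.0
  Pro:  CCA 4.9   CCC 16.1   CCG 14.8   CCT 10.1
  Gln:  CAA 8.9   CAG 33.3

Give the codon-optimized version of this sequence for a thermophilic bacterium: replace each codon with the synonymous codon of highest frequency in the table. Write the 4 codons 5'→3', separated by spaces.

Codon 1 (Pro): best is CCC at 16.1.
Codon 2 (Cys): best is TGT at 20.0.
Codon 3 (Gln): best is CAG at 33.3.
Codon 4 (Ala): best is GCT at 24.6.

CCC TGT CAG GCT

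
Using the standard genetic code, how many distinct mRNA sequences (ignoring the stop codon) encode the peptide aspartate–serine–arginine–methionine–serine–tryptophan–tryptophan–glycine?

1728

Asp: 2 codons.
Ser: 6 codons.
Arg: 6 codons.
Met: 1 codon.
Ser: 6 codons.
Trp: 1 codon.
Trp: 1 codon.
Gly: 4 codons.
2 × 6 × 6 × 1 × 6 × 1 × 1 × 4 = 1728.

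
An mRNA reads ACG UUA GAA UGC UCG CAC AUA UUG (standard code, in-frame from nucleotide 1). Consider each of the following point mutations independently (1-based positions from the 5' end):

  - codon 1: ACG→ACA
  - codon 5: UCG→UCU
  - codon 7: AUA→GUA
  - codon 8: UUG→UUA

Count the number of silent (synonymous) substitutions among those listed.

Codon 1: ACG (Thr) → ACA (Thr) — synonymous.
Codon 5: UCG (Ser) → UCU (Ser) — synonymous.
Codon 7: AUA (Ile) → GUA (Val) — missense.
Codon 8: UUG (Leu) → UUA (Leu) — synonymous.
Synonymous: 3 of 4.

3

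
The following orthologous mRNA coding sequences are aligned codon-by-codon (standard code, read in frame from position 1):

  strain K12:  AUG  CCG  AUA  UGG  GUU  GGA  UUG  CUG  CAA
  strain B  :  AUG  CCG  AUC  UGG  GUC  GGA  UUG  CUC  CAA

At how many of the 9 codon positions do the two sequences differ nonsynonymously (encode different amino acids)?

0

Codon 1: AUG Met / AUG Met — identical.
Codon 2: CCG Pro / CCG Pro — identical.
Codon 3: AUA Ile / AUC Ile — synonymous.
Codon 4: UGG Trp / UGG Trp — identical.
Codon 5: GUU Val / GUC Val — synonymous.
Codon 6: GGA Gly / GGA Gly — identical.
Codon 7: UUG Leu / UUG Leu — identical.
Codon 8: CUG Leu / CUC Leu — synonymous.
Codon 9: CAA Gln / CAA Gln — identical.
Nonsynonymous differences: 0.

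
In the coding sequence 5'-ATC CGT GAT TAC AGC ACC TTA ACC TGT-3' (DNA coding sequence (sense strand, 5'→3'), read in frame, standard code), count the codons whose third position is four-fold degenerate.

Codon 1 ATC (Ile): third position 3-fold.
Codon 2 CGT (Arg): third position 4-fold.
Codon 3 GAT (Asp): third position 2-fold.
Codon 4 TAC (Tyr): third position 2-fold.
Codon 5 AGC (Ser): third position 2-fold.
Codon 6 ACC (Thr): third position 4-fold.
Codon 7 TTA (Leu): third position 2-fold.
Codon 8 ACC (Thr): third position 4-fold.
Codon 9 TGT (Cys): third position 2-fold.
Four-fold degenerate third positions: 3.

3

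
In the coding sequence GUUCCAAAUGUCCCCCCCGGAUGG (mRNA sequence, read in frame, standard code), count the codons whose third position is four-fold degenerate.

6

Codon 1 GUU (Val): third position 4-fold.
Codon 2 CCA (Pro): third position 4-fold.
Codon 3 AAU (Asn): third position 2-fold.
Codon 4 GUC (Val): third position 4-fold.
Codon 5 CCC (Pro): third position 4-fold.
Codon 6 CCC (Pro): third position 4-fold.
Codon 7 GGA (Gly): third position 4-fold.
Codon 8 UGG (Trp): third position 1-fold.
Four-fold degenerate third positions: 6.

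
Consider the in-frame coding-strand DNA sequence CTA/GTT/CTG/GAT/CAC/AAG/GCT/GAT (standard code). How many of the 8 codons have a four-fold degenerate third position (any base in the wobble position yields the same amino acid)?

4

Codon 1 CTA (Leu): third position 4-fold.
Codon 2 GTT (Val): third position 4-fold.
Codon 3 CTG (Leu): third position 4-fold.
Codon 4 GAT (Asp): third position 2-fold.
Codon 5 CAC (His): third position 2-fold.
Codon 6 AAG (Lys): third position 2-fold.
Codon 7 GCT (Ala): third position 4-fold.
Codon 8 GAT (Asp): third position 2-fold.
Four-fold degenerate third positions: 4.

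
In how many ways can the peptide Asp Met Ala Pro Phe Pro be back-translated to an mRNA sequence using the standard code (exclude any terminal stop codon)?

Asp: 2 codons.
Met: 1 codon.
Ala: 4 codons.
Pro: 4 codons.
Phe: 2 codons.
Pro: 4 codons.
2 × 1 × 4 × 4 × 2 × 4 = 256.

256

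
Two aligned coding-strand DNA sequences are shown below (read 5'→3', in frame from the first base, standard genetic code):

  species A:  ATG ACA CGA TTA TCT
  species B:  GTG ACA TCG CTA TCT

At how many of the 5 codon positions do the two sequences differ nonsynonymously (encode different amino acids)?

2

Codon 1: ATG Met / GTG Val — nonsynonymous.
Codon 2: ACA Thr / ACA Thr — identical.
Codon 3: CGA Arg / TCG Ser — nonsynonymous.
Codon 4: TTA Leu / CTA Leu — synonymous.
Codon 5: TCT Ser / TCT Ser — identical.
Nonsynonymous differences: 2.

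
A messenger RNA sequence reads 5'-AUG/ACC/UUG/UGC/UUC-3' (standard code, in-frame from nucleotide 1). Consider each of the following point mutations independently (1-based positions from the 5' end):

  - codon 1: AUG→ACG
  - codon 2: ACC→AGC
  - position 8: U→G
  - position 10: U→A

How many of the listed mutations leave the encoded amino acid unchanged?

Codon 1: AUG (Met) → ACG (Thr) — missense.
Codon 2: ACC (Thr) → AGC (Ser) — missense.
Codon 3: UUG (Leu) → UGG (Trp) — missense.
Codon 4: UGC (Cys) → AGC (Ser) — missense.
Synonymous: 0 of 4.

0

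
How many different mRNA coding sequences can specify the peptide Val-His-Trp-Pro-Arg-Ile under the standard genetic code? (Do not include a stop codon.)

576

Val: 4 codons.
His: 2 codons.
Trp: 1 codon.
Pro: 4 codons.
Arg: 6 codons.
Ile: 3 codons.
4 × 2 × 1 × 4 × 6 × 3 = 576.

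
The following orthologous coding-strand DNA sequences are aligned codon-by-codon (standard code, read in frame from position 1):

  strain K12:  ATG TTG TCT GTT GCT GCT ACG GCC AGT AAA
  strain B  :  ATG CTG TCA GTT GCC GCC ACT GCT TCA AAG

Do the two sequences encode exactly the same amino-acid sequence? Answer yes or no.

yes

Codon 1: ATG Met / ATG Met — identical.
Codon 2: TTG Leu / CTG Leu — synonymous.
Codon 3: TCT Ser / TCA Ser — synonymous.
Codon 4: GTT Val / GTT Val — identical.
Codon 5: GCT Ala / GCC Ala — synonymous.
Codon 6: GCT Ala / GCC Ala — synonymous.
Codon 7: ACG Thr / ACT Thr — synonymous.
Codon 8: GCC Ala / GCT Ala — synonymous.
Codon 9: AGT Ser / TCA Ser — synonymous.
Codon 10: AAA Lys / AAG Lys — synonymous.
Nonsynonymous differences: 0 → same protein.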